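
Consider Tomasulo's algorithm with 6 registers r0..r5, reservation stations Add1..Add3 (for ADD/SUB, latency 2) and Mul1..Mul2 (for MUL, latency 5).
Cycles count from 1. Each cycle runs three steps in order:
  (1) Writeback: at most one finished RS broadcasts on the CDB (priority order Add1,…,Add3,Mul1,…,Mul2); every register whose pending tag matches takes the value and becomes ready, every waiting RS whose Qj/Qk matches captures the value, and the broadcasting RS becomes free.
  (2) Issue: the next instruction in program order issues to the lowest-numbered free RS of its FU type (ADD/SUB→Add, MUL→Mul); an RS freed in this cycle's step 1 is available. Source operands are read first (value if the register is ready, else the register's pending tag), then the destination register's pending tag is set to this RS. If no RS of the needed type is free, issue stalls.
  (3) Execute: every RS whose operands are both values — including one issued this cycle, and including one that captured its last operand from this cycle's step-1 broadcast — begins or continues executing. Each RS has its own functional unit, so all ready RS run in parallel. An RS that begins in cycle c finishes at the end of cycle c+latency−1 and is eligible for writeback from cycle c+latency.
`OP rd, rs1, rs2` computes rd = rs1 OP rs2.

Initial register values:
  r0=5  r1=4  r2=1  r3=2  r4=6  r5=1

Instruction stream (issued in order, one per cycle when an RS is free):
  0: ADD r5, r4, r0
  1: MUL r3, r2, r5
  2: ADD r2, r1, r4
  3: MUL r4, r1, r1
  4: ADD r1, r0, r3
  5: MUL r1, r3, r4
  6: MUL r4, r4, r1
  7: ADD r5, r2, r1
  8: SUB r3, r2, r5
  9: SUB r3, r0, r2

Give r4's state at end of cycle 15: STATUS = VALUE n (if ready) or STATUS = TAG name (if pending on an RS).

c1: issue ADD r5<-Add1 | r0:5,r1:4,r2:1,r3:2,r4:6,r5:Add1
c2: issue MUL r3<-Mul1 | r0:5,r1:4,r2:1,r3:Mul1,r4:6,r5:Add1
c3: CDB Add1=11; issue ADD r2<-Add1 | r0:5,r1:4,r2:Add1,r3:Mul1,r4:6,r5:11
c4: issue MUL r4<-Mul2 | r0:5,r1:4,r2:Add1,r3:Mul1,r4:Mul2,r5:11
c5: CDB Add1=10; issue ADD r1<-Add1 | r0:5,r1:Add1,r2:10,r3:Mul1,r4:Mul2,r5:11
c6: stall | r0:5,r1:Add1,r2:10,r3:Mul1,r4:Mul2,r5:11
c7: stall | r0:5,r1:Add1,r2:10,r3:Mul1,r4:Mul2,r5:11
c8: CDB Mul1=11; issue MUL r1<-Mul1 | r0:5,r1:Mul1,r2:10,r3:11,r4:Mul2,r5:11
c9: CDB Mul2=16; issue MUL r4<-Mul2 | r0:5,r1:Mul1,r2:10,r3:11,r4:Mul2,r5:11
c10: CDB Add1=16; issue ADD r5<-Add1 | r0:5,r1:Mul1,r2:10,r3:11,r4:Mul2,r5:Add1
c11: issue SUB r3<-Add2 | r0:5,r1:Mul1,r2:10,r3:Add2,r4:Mul2,r5:Add1
c12: issue SUB r3<-Add3 | r0:5,r1:Mul1,r2:10,r3:Add3,r4:Mul2,r5:Add1
c13: - | r0:5,r1:Mul1,r2:10,r3:Add3,r4:Mul2,r5:Add1
c14: CDB Add3=-5 | r0:5,r1:Mul1,r2:10,r3:-5,r4:Mul2,r5:Add1
c15: CDB Mul1=176 | r0:5,r1:176,r2:10,r3:-5,r4:Mul2,r5:Add1

STATUS = TAG Mul2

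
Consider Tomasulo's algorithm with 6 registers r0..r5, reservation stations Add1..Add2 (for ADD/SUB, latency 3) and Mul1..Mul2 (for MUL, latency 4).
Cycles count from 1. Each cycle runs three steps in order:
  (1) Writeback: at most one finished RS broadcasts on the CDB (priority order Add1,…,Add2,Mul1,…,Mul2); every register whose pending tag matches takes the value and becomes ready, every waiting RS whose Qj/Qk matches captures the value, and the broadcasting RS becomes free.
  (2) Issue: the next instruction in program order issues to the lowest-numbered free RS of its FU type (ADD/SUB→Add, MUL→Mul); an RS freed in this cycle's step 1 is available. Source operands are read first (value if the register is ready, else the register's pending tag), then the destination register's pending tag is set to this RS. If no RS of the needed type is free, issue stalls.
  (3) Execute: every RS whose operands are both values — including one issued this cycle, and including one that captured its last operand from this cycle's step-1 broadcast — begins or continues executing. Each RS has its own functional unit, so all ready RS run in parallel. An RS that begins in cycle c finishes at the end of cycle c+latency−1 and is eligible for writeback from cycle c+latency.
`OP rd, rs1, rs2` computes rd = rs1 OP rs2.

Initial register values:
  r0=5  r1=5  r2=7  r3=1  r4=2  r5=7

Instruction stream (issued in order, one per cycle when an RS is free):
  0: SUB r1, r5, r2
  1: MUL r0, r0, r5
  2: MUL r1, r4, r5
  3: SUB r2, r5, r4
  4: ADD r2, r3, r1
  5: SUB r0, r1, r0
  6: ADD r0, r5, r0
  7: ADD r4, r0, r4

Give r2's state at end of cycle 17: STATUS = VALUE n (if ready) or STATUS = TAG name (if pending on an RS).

cycle 1: issue SUB r1<-Add1 // r0:5,r1:Add1,r2:7,r3:1,r4:2,r5:7
cycle 2: issue MUL r0<-Mul1 // r0:Mul1,r1:Add1,r2:7,r3:1,r4:2,r5:7
cycle 3: issue MUL r1<-Mul2 // r0:Mul1,r1:Mul2,r2:7,r3:1,r4:2,r5:7
cycle 4: CDB Add1=0; issue SUB r2<-Add1 // r0:Mul1,r1:Mul2,r2:Add1,r3:1,r4:2,r5:7
cycle 5: issue ADD r2<-Add2 // r0:Mul1,r1:Mul2,r2:Add2,r3:1,r4:2,r5:7
cycle 6: CDB Mul1=35; stall // r0:35,r1:Mul2,r2:Add2,r3:1,r4:2,r5:7
cycle 7: CDB Add1=5; issue SUB r0<-Add1 // r0:Add1,r1:Mul2,r2:Add2,r3:1,r4:2,r5:7
cycle 8: CDB Mul2=14; stall // r0:Add1,r1:14,r2:Add2,r3:1,r4:2,r5:7
cycle 9: stall // r0:Add1,r1:14,r2:Add2,r3:1,r4:2,r5:7
cycle 10: stall // r0:Add1,r1:14,r2:Add2,r3:1,r4:2,r5:7
cycle 11: CDB Add1=-21; issue ADD r0<-Add1 // r0:Add1,r1:14,r2:Add2,r3:1,r4:2,r5:7
cycle 12: CDB Add2=15; issue ADD r4<-Add2 // r0:Add1,r1:14,r2:15,r3:1,r4:Add2,r5:7
cycle 13: - // r0:Add1,r1:14,r2:15,r3:1,r4:Add2,r5:7
cycle 14: CDB Add1=-14 // r0:-14,r1:14,r2:15,r3:1,r4:Add2,r5:7
cycle 15: - // r0:-14,r1:14,r2:15,r3:1,r4:Add2,r5:7
cycle 16: - // r0:-14,r1:14,r2:15,r3:1,r4:Add2,r5:7
cycle 17: CDB Add2=-12 // r0:-14,r1:14,r2:15,r3:1,r4:-12,r5:7

STATUS = VALUE 15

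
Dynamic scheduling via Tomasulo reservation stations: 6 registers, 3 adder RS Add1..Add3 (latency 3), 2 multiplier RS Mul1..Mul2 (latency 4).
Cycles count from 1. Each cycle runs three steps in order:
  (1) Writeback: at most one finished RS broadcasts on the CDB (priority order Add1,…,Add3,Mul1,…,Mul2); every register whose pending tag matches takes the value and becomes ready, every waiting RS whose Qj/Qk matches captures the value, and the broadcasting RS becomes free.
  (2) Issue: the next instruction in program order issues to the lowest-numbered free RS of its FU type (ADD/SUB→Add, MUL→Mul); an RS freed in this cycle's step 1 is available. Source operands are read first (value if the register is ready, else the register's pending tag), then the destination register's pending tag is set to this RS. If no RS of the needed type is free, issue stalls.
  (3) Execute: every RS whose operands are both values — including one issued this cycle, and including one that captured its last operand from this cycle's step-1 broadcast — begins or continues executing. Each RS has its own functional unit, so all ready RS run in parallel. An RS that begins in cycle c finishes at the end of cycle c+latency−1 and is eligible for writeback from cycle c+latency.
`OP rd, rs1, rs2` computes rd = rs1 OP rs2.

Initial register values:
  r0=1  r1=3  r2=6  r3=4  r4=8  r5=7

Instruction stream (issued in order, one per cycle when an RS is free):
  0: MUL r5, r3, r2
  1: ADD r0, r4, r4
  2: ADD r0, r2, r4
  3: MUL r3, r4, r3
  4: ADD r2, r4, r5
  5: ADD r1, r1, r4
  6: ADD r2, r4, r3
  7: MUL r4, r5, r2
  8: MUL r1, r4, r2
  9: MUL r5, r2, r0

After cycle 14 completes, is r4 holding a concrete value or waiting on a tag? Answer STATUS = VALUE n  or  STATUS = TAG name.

cycle 1: issue MUL r5<-Mul1 // r0:1,r1:3,r2:6,r3:4,r4:8,r5:Mul1
cycle 2: issue ADD r0<-Add1 // r0:Add1,r1:3,r2:6,r3:4,r4:8,r5:Mul1
cycle 3: issue ADD r0<-Add2 // r0:Add2,r1:3,r2:6,r3:4,r4:8,r5:Mul1
cycle 4: issue MUL r3<-Mul2 // r0:Add2,r1:3,r2:6,r3:Mul2,r4:8,r5:Mul1
cycle 5: CDB Add1=16; issue ADD r2<-Add1 // r0:Add2,r1:3,r2:Add1,r3:Mul2,r4:8,r5:Mul1
cycle 6: CDB Add2=14; issue ADD r1<-Add2 // r0:14,r1:Add2,r2:Add1,r3:Mul2,r4:8,r5:Mul1
cycle 7: CDB Mul1=24; issue ADD r2<-Add3 // r0:14,r1:Add2,r2:Add3,r3:Mul2,r4:8,r5:24
cycle 8: CDB Mul2=32; issue MUL r4<-Mul1 // r0:14,r1:Add2,r2:Add3,r3:32,r4:Mul1,r5:24
cycle 9: CDB Add2=11; issue MUL r1<-Mul2 // r0:14,r1:Mul2,r2:Add3,r3:32,r4:Mul1,r5:24
cycle 10: CDB Add1=32; stall // r0:14,r1:Mul2,r2:Add3,r3:32,r4:Mul1,r5:24
cycle 11: CDB Add3=40; stall // r0:14,r1:Mul2,r2:40,r3:32,r4:Mul1,r5:24
cycle 12: stall // r0:14,r1:Mul2,r2:40,r3:32,r4:Mul1,r5:24
cycle 13: stall // r0:14,r1:Mul2,r2:40,r3:32,r4:Mul1,r5:24
cycle 14: stall // r0:14,r1:Mul2,r2:40,r3:32,r4:Mul1,r5:24

STATUS = TAG Mul1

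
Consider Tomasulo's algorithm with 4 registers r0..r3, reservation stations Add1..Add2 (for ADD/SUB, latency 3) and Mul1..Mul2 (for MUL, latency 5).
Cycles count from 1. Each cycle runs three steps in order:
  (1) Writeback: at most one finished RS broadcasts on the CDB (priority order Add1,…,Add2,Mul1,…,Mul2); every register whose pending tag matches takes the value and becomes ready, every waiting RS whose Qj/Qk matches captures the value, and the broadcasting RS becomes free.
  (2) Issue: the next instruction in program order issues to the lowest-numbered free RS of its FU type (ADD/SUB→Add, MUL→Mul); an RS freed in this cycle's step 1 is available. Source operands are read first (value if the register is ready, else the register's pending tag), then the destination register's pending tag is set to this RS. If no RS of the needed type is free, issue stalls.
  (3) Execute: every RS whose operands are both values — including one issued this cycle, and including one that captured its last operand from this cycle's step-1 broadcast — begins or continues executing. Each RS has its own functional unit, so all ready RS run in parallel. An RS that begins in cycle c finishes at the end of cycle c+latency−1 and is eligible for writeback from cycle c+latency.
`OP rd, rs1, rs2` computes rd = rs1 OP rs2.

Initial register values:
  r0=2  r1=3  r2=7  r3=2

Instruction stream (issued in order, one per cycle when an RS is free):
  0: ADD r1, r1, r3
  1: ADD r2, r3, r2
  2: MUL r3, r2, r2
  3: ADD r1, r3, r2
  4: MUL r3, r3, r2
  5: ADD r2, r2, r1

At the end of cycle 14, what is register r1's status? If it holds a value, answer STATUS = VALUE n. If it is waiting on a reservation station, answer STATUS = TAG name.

STATUS = VALUE 90

cycle 1: issue ADD r1<-Add1 // r0:2,r1:Add1,r2:7,r3:2
cycle 2: issue ADD r2<-Add2 // r0:2,r1:Add1,r2:Add2,r3:2
cycle 3: issue MUL r3<-Mul1 // r0:2,r1:Add1,r2:Add2,r3:Mul1
cycle 4: CDB Add1=5; issue ADD r1<-Add1 // r0:2,r1:Add1,r2:Add2,r3:Mul1
cycle 5: CDB Add2=9; issue MUL r3<-Mul2 // r0:2,r1:Add1,r2:9,r3:Mul2
cycle 6: issue ADD r2<-Add2 // r0:2,r1:Add1,r2:Add2,r3:Mul2
cycle 7: - // r0:2,r1:Add1,r2:Add2,r3:Mul2
cycle 8: - // r0:2,r1:Add1,r2:Add2,r3:Mul2
cycle 9: - // r0:2,r1:Add1,r2:Add2,r3:Mul2
cycle 10: CDB Mul1=81 // r0:2,r1:Add1,r2:Add2,r3:Mul2
cycle 11: - // r0:2,r1:Add1,r2:Add2,r3:Mul2
cycle 12: - // r0:2,r1:Add1,r2:Add2,r3:Mul2
cycle 13: CDB Add1=90 // r0:2,r1:90,r2:Add2,r3:Mul2
cycle 14: - // r0:2,r1:90,r2:Add2,r3:Mul2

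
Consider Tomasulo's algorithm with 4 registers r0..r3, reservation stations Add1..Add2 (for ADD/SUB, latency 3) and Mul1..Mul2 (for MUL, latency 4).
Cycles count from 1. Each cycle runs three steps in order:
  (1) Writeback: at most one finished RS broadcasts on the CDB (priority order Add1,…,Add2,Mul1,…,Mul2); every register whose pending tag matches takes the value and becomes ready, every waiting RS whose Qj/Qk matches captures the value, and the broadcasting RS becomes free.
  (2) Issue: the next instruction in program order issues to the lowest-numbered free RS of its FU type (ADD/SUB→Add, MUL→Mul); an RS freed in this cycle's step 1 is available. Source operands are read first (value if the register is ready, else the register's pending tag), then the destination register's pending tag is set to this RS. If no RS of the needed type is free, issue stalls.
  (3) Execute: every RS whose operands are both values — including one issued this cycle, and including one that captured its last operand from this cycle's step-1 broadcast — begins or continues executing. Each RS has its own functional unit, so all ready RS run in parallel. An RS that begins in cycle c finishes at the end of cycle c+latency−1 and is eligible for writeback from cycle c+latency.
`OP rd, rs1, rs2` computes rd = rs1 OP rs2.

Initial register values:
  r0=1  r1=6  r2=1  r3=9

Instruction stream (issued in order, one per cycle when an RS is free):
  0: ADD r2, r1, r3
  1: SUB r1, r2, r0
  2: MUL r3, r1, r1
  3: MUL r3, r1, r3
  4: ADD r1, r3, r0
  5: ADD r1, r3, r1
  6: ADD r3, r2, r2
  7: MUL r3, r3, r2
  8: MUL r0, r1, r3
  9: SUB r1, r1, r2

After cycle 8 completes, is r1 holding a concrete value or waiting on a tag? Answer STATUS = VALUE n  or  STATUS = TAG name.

cycle 1: issue ADD r2<-Add1 // r0:1,r1:6,r2:Add1,r3:9
cycle 2: issue SUB r1<-Add2 // r0:1,r1:Add2,r2:Add1,r3:9
cycle 3: issue MUL r3<-Mul1 // r0:1,r1:Add2,r2:Add1,r3:Mul1
cycle 4: CDB Add1=15; issue MUL r3<-Mul2 // r0:1,r1:Add2,r2:15,r3:Mul2
cycle 5: issue ADD r1<-Add1 // r0:1,r1:Add1,r2:15,r3:Mul2
cycle 6: stall // r0:1,r1:Add1,r2:15,r3:Mul2
cycle 7: CDB Add2=14; issue ADD r1<-Add2 // r0:1,r1:Add2,r2:15,r3:Mul2
cycle 8: stall // r0:1,r1:Add2,r2:15,r3:Mul2

STATUS = TAG Add2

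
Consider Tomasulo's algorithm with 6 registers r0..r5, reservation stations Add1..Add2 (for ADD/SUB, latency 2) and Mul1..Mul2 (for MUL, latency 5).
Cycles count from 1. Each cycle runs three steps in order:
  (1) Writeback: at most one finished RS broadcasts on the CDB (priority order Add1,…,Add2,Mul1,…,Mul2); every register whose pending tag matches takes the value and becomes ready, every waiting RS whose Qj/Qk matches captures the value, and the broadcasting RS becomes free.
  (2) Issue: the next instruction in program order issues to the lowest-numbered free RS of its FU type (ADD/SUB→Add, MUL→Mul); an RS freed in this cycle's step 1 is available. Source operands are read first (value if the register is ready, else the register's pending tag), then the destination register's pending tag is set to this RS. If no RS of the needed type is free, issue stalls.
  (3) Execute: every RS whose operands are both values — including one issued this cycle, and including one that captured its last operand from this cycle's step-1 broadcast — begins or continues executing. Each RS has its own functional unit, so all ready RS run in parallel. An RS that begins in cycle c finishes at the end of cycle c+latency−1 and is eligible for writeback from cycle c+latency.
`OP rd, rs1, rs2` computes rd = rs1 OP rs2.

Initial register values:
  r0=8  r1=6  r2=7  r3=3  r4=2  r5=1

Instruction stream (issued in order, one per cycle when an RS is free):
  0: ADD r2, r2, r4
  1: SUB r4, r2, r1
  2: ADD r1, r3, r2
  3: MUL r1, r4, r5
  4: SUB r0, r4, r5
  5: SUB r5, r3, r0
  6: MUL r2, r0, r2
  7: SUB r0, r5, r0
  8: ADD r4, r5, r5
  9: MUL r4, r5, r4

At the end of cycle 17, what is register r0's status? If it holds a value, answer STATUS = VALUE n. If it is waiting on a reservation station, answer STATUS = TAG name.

STATUS = VALUE -1

cycle 1: issue ADD r2<-Add1 // r0:8,r1:6,r2:Add1,r3:3,r4:2,r5:1
cycle 2: issue SUB r4<-Add2 // r0:8,r1:6,r2:Add1,r3:3,r4:Add2,r5:1
cycle 3: CDB Add1=9; issue ADD r1<-Add1 // r0:8,r1:Add1,r2:9,r3:3,r4:Add2,r5:1
cycle 4: issue MUL r1<-Mul1 // r0:8,r1:Mul1,r2:9,r3:3,r4:Add2,r5:1
cycle 5: CDB Add1=12; issue SUB r0<-Add1 // r0:Add1,r1:Mul1,r2:9,r3:3,r4:Add2,r5:1
cycle 6: CDB Add2=3; issue SUB r5<-Add2 // r0:Add1,r1:Mul1,r2:9,r3:3,r4:3,r5:Add2
cycle 7: issue MUL r2<-Mul2 // r0:Add1,r1:Mul1,r2:Mul2,r3:3,r4:3,r5:Add2
cycle 8: CDB Add1=2; issue SUB r0<-Add1 // r0:Add1,r1:Mul1,r2:Mul2,r3:3,r4:3,r5:Add2
cycle 9: stall // r0:Add1,r1:Mul1,r2:Mul2,r3:3,r4:3,r5:Add2
cycle 10: CDB Add2=1; issue ADD r4<-Add2 // r0:Add1,r1:Mul1,r2:Mul2,r3:3,r4:Add2,r5:1
cycle 11: CDB Mul1=3; issue MUL r4<-Mul1 // r0:Add1,r1:3,r2:Mul2,r3:3,r4:Mul1,r5:1
cycle 12: CDB Add1=-1 // r0:-1,r1:3,r2:Mul2,r3:3,r4:Mul1,r5:1
cycle 13: CDB Add2=2 // r0:-1,r1:3,r2:Mul2,r3:3,r4:Mul1,r5:1
cycle 14: CDB Mul2=18 // r0:-1,r1:3,r2:18,r3:3,r4:Mul1,r5:1
cycle 15: - // r0:-1,r1:3,r2:18,r3:3,r4:Mul1,r5:1
cycle 16: - // r0:-1,r1:3,r2:18,r3:3,r4:Mul1,r5:1
cycle 17: - // r0:-1,r1:3,r2:18,r3:3,r4:Mul1,r5:1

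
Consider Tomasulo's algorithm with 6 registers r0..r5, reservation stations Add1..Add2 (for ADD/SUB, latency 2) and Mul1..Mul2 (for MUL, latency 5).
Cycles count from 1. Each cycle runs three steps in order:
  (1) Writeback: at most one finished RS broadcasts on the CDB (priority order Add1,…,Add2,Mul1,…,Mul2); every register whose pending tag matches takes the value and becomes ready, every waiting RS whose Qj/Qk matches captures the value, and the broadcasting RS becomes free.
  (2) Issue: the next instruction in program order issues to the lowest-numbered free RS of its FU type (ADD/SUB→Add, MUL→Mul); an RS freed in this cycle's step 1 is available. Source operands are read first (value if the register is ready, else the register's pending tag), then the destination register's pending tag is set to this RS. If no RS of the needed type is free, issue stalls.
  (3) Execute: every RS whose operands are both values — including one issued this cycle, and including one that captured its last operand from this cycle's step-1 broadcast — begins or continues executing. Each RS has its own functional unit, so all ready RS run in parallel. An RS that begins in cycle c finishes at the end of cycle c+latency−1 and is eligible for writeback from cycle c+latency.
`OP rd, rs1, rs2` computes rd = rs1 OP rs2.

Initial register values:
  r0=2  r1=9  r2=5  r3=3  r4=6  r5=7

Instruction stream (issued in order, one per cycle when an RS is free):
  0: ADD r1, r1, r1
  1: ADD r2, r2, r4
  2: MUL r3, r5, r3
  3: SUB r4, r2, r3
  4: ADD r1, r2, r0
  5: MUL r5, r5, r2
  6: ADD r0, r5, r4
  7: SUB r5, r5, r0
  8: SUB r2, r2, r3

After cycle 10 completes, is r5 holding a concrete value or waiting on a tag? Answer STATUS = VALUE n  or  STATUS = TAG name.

STATUS = TAG Add1

  c1: issue ADD r1<-Add1  regs: r0:2,r1:Add1,r2:5,r3:3,r4:6,r5:7
  c2: issue ADD r2<-Add2  regs: r0:2,r1:Add1,r2:Add2,r3:3,r4:6,r5:7
  c3: CDB Add1=18; issue MUL r3<-Mul1  regs: r0:2,r1:18,r2:Add2,r3:Mul1,r4:6,r5:7
  c4: CDB Add2=11; issue SUB r4<-Add1  regs: r0:2,r1:18,r2:11,r3:Mul1,r4:Add1,r5:7
  c5: issue ADD r1<-Add2  regs: r0:2,r1:Add2,r2:11,r3:Mul1,r4:Add1,r5:7
  c6: issue MUL r5<-Mul2  regs: r0:2,r1:Add2,r2:11,r3:Mul1,r4:Add1,r5:Mul2
  c7: CDB Add2=13; issue ADD r0<-Add2  regs: r0:Add2,r1:13,r2:11,r3:Mul1,r4:Add1,r5:Mul2
  c8: CDB Mul1=21; stall  regs: r0:Add2,r1:13,r2:11,r3:21,r4:Add1,r5:Mul2
  c9: stall  regs: r0:Add2,r1:13,r2:11,r3:21,r4:Add1,r5:Mul2
  c10: CDB Add1=-10; issue SUB r5<-Add1  regs: r0:Add2,r1:13,r2:11,r3:21,r4:-10,r5:Add1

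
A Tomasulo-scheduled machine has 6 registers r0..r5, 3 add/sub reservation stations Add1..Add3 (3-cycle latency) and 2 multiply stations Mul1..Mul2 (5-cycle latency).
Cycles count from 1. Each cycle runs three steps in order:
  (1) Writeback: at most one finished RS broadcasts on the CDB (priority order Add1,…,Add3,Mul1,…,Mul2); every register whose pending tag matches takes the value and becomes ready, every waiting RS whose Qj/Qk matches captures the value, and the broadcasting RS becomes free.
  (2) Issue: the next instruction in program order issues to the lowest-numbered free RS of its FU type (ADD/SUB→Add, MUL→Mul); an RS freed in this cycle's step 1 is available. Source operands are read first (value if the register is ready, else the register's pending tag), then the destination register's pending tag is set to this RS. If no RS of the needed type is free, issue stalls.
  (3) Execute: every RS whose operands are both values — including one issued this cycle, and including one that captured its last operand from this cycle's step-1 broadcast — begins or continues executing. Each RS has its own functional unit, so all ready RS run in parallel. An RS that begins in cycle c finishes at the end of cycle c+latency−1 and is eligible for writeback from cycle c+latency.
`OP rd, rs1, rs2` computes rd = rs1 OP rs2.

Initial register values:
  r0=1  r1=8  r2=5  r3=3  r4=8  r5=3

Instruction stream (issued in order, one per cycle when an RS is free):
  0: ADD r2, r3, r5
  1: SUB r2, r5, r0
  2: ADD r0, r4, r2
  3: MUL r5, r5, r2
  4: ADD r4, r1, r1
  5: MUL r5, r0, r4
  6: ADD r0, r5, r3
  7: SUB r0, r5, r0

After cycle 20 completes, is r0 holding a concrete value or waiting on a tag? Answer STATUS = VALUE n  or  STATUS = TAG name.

STATUS = VALUE -3

c1: issue ADD r2<-Add1 | r0:1,r1:8,r2:Add1,r3:3,r4:8,r5:3
c2: issue SUB r2<-Add2 | r0:1,r1:8,r2:Add2,r3:3,r4:8,r5:3
c3: issue ADD r0<-Add3 | r0:Add3,r1:8,r2:Add2,r3:3,r4:8,r5:3
c4: CDB Add1=6; issue MUL r5<-Mul1 | r0:Add3,r1:8,r2:Add2,r3:3,r4:8,r5:Mul1
c5: CDB Add2=2; issue ADD r4<-Add1 | r0:Add3,r1:8,r2:2,r3:3,r4:Add1,r5:Mul1
c6: issue MUL r5<-Mul2 | r0:Add3,r1:8,r2:2,r3:3,r4:Add1,r5:Mul2
c7: issue ADD r0<-Add2 | r0:Add2,r1:8,r2:2,r3:3,r4:Add1,r5:Mul2
c8: CDB Add1=16; issue SUB r0<-Add1 | r0:Add1,r1:8,r2:2,r3:3,r4:16,r5:Mul2
c9: CDB Add3=10 | r0:Add1,r1:8,r2:2,r3:3,r4:16,r5:Mul2
c10: CDB Mul1=6 | r0:Add1,r1:8,r2:2,r3:3,r4:16,r5:Mul2
c11: - | r0:Add1,r1:8,r2:2,r3:3,r4:16,r5:Mul2
c12: - | r0:Add1,r1:8,r2:2,r3:3,r4:16,r5:Mul2
c13: - | r0:Add1,r1:8,r2:2,r3:3,r4:16,r5:Mul2
c14: CDB Mul2=160 | r0:Add1,r1:8,r2:2,r3:3,r4:16,r5:160
c15: - | r0:Add1,r1:8,r2:2,r3:3,r4:16,r5:160
c16: - | r0:Add1,r1:8,r2:2,r3:3,r4:16,r5:160
c17: CDB Add2=163 | r0:Add1,r1:8,r2:2,r3:3,r4:16,r5:160
c18: - | r0:Add1,r1:8,r2:2,r3:3,r4:16,r5:160
c19: - | r0:Add1,r1:8,r2:2,r3:3,r4:16,r5:160
c20: CDB Add1=-3 | r0:-3,r1:8,r2:2,r3:3,r4:16,r5:160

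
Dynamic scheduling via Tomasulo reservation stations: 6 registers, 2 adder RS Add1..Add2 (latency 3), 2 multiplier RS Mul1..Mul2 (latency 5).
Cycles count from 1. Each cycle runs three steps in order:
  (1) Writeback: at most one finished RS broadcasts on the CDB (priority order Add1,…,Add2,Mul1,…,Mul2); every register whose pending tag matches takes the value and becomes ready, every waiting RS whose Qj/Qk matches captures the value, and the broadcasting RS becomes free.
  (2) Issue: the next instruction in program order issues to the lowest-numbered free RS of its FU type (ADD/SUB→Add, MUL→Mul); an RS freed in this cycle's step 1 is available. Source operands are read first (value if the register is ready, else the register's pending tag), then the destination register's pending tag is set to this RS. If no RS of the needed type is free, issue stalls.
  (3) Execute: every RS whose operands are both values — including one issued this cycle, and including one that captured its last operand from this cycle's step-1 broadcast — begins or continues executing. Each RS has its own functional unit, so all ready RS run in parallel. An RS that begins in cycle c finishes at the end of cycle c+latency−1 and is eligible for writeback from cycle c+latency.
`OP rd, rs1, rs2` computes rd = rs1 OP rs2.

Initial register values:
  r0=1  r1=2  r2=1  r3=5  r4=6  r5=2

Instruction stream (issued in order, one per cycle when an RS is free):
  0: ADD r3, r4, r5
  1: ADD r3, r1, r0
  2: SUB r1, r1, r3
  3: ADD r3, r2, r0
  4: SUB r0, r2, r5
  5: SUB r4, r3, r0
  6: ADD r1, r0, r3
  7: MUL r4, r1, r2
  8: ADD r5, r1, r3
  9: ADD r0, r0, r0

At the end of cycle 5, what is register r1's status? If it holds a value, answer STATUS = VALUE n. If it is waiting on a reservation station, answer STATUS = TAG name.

c1: issue ADD r3<-Add1 | r0:1,r1:2,r2:1,r3:Add1,r4:6,r5:2
c2: issue ADD r3<-Add2 | r0:1,r1:2,r2:1,r3:Add2,r4:6,r5:2
c3: stall | r0:1,r1:2,r2:1,r3:Add2,r4:6,r5:2
c4: CDB Add1=8; issue SUB r1<-Add1 | r0:1,r1:Add1,r2:1,r3:Add2,r4:6,r5:2
c5: CDB Add2=3; issue ADD r3<-Add2 | r0:1,r1:Add1,r2:1,r3:Add2,r4:6,r5:2

STATUS = TAG Add1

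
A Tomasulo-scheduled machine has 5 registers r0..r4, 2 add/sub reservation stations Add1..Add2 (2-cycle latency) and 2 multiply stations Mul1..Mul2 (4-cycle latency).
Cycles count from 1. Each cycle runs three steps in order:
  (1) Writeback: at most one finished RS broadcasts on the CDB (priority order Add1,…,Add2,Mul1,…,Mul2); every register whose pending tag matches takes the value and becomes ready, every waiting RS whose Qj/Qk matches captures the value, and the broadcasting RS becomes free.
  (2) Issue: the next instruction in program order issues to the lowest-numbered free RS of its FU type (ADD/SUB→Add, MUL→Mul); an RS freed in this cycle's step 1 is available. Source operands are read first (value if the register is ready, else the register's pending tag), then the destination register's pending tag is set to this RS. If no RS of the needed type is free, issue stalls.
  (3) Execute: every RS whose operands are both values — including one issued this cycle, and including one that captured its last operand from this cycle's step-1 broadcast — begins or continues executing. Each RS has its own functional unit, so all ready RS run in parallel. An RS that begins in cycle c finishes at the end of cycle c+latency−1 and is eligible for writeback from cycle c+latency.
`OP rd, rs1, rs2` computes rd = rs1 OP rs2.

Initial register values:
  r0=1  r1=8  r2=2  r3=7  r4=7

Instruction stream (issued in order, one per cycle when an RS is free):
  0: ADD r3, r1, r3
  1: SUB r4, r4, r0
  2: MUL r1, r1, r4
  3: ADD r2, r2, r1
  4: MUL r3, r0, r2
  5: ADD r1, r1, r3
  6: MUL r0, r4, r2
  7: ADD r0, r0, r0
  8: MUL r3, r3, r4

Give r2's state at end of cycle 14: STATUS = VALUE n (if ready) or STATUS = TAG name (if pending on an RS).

  c1: issue ADD r3<-Add1  regs: r0:1,r1:8,r2:2,r3:Add1,r4:7
  c2: issue SUB r4<-Add2  regs: r0:1,r1:8,r2:2,r3:Add1,r4:Add2
  c3: CDB Add1=15; issue MUL r1<-Mul1  regs: r0:1,r1:Mul1,r2:2,r3:15,r4:Add2
  c4: CDB Add2=6; issue ADD r2<-Add1  regs: r0:1,r1:Mul1,r2:Add1,r3:15,r4:6
  c5: issue MUL r3<-Mul2  regs: r0:1,r1:Mul1,r2:Add1,r3:Mul2,r4:6
  c6: issue ADD r1<-Add2  regs: r0:1,r1:Add2,r2:Add1,r3:Mul2,r4:6
  c7: stall  regs: r0:1,r1:Add2,r2:Add1,r3:Mul2,r4:6
  c8: CDB Mul1=48; issue MUL r0<-Mul1  regs: r0:Mul1,r1:Add2,r2:Add1,r3:Mul2,r4:6
  c9: stall  regs: r0:Mul1,r1:Add2,r2:Add1,r3:Mul2,r4:6
  c10: CDB Add1=50; issue ADD r0<-Add1  regs: r0:Add1,r1:Add2,r2:50,r3:Mul2,r4:6
  c11: stall  regs: r0:Add1,r1:Add2,r2:50,r3:Mul2,r4:6
  c12: stall  regs: r0:Add1,r1:Add2,r2:50,r3:Mul2,r4:6
  c13: stall  regs: r0:Add1,r1:Add2,r2:50,r3:Mul2,r4:6
  c14: CDB Mul1=300; issue MUL r3<-Mul1  regs: r0:Add1,r1:Add2,r2:50,r3:Mul1,r4:6

STATUS = VALUE 50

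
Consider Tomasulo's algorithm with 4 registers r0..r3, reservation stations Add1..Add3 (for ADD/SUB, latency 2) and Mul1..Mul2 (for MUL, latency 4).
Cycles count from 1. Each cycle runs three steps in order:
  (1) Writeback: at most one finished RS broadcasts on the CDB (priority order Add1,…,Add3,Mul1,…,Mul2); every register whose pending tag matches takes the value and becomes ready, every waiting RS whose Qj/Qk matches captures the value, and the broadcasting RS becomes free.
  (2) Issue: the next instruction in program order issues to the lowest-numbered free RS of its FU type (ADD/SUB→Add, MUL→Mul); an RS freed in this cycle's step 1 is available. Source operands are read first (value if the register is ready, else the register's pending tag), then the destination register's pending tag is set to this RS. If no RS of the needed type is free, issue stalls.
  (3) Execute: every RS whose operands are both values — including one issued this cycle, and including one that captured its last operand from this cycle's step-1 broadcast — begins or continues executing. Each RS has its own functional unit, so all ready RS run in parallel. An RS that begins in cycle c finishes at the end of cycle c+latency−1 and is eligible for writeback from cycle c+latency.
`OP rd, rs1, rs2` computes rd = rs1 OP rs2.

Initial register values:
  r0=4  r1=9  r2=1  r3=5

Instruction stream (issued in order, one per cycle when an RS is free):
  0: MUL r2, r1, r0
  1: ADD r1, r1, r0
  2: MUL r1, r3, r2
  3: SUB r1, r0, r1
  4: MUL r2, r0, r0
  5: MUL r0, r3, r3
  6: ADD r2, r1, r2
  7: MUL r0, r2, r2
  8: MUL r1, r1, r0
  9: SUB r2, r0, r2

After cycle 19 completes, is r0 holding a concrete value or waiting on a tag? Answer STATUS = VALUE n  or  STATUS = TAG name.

  c1: issue MUL r2<-Mul1  regs: r0:4,r1:9,r2:Mul1,r3:5
  c2: issue ADD r1<-Add1  regs: r0:4,r1:Add1,r2:Mul1,r3:5
  c3: issue MUL r1<-Mul2  regs: r0:4,r1:Mul2,r2:Mul1,r3:5
  c4: CDB Add1=13; issue SUB r1<-Add1  regs: r0:4,r1:Add1,r2:Mul1,r3:5
  c5: CDB Mul1=36; issue MUL r2<-Mul1  regs: r0:4,r1:Add1,r2:Mul1,r3:5
  c6: stall  regs: r0:4,r1:Add1,r2:Mul1,r3:5
  c7: stall  regs: r0:4,r1:Add1,r2:Mul1,r3:5
  c8: stall  regs: r0:4,r1:Add1,r2:Mul1,r3:5
  c9: CDB Mul1=16; issue MUL r0<-Mul1  regs: r0:Mul1,r1:Add1,r2:16,r3:5
  c10: CDB Mul2=180; issue ADD r2<-Add2  regs: r0:Mul1,r1:Add1,r2:Add2,r3:5
  c11: issue MUL r0<-Mul2  regs: r0:Mul2,r1:Add1,r2:Add2,r3:5
  c12: CDB Add1=-176; stall  regs: r0:Mul2,r1:-176,r2:Add2,r3:5
  c13: CDB Mul1=25; issue MUL r1<-Mul1  regs: r0:Mul2,r1:Mul1,r2:Add2,r3:5
  c14: CDB Add2=-160; issue SUB r2<-Add1  regs: r0:Mul2,r1:Mul1,r2:Add1,r3:5
  c15: -  regs: r0:Mul2,r1:Mul1,r2:Add1,r3:5
  c16: -  regs: r0:Mul2,r1:Mul1,r2:Add1,r3:5
  c17: -  regs: r0:Mul2,r1:Mul1,r2:Add1,r3:5
  c18: CDB Mul2=25600  regs: r0:25600,r1:Mul1,r2:Add1,r3:5
  c19: -  regs: r0:25600,r1:Mul1,r2:Add1,r3:5

STATUS = VALUE 25600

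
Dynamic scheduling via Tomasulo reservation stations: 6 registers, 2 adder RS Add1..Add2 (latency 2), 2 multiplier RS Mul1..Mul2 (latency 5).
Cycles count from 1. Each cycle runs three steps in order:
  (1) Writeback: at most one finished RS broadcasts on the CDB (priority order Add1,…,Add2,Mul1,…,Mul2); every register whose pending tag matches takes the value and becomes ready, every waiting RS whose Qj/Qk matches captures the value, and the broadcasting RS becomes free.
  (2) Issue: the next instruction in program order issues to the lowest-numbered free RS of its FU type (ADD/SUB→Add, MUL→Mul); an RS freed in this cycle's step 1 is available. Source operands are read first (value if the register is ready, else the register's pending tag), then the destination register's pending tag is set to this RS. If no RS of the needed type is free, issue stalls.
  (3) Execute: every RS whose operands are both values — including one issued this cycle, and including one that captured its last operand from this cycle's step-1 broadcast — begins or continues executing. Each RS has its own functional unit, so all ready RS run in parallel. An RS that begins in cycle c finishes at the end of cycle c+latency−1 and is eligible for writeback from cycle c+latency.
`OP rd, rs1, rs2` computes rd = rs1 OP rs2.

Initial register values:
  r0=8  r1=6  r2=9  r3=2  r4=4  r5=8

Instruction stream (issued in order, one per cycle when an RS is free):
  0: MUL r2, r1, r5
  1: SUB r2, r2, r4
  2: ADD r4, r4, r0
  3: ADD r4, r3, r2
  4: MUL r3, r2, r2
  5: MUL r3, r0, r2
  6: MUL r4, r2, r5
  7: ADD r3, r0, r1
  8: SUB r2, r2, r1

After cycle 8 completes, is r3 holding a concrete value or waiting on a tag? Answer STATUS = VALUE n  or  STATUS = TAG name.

STATUS = TAG Mul2

c1: issue MUL r2<-Mul1 | r0:8,r1:6,r2:Mul1,r3:2,r4:4,r5:8
c2: issue SUB r2<-Add1 | r0:8,r1:6,r2:Add1,r3:2,r4:4,r5:8
c3: issue ADD r4<-Add2 | r0:8,r1:6,r2:Add1,r3:2,r4:Add2,r5:8
c4: stall | r0:8,r1:6,r2:Add1,r3:2,r4:Add2,r5:8
c5: CDB Add2=12; issue ADD r4<-Add2 | r0:8,r1:6,r2:Add1,r3:2,r4:Add2,r5:8
c6: CDB Mul1=48; issue MUL r3<-Mul1 | r0:8,r1:6,r2:Add1,r3:Mul1,r4:Add2,r5:8
c7: issue MUL r3<-Mul2 | r0:8,r1:6,r2:Add1,r3:Mul2,r4:Add2,r5:8
c8: CDB Add1=44; stall | r0:8,r1:6,r2:44,r3:Mul2,r4:Add2,r5:8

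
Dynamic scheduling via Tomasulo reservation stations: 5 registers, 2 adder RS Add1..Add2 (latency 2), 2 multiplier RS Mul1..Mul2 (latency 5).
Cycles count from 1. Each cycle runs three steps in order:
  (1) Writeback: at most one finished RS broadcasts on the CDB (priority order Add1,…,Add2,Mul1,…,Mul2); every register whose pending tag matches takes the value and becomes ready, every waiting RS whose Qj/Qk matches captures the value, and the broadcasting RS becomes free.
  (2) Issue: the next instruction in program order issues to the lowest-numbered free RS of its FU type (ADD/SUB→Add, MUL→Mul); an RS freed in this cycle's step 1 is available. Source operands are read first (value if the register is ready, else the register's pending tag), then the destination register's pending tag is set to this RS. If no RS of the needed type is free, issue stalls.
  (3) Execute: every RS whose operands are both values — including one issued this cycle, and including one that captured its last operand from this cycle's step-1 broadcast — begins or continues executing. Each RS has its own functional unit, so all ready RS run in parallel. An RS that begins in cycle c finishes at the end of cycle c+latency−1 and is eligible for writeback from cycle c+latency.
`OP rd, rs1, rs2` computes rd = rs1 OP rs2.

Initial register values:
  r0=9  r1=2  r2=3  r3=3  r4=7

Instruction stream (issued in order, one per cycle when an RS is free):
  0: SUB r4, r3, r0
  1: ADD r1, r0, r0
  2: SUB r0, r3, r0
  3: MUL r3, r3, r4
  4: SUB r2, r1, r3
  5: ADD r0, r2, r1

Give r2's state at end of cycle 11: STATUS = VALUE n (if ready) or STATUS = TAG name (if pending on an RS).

STATUS = VALUE 36

c1: issue SUB r4<-Add1 | r0:9,r1:2,r2:3,r3:3,r4:Add1
c2: issue ADD r1<-Add2 | r0:9,r1:Add2,r2:3,r3:3,r4:Add1
c3: CDB Add1=-6; issue SUB r0<-Add1 | r0:Add1,r1:Add2,r2:3,r3:3,r4:-6
c4: CDB Add2=18; issue MUL r3<-Mul1 | r0:Add1,r1:18,r2:3,r3:Mul1,r4:-6
c5: CDB Add1=-6; issue SUB r2<-Add1 | r0:-6,r1:18,r2:Add1,r3:Mul1,r4:-6
c6: issue ADD r0<-Add2 | r0:Add2,r1:18,r2:Add1,r3:Mul1,r4:-6
c7: - | r0:Add2,r1:18,r2:Add1,r3:Mul1,r4:-6
c8: - | r0:Add2,r1:18,r2:Add1,r3:Mul1,r4:-6
c9: CDB Mul1=-18 | r0:Add2,r1:18,r2:Add1,r3:-18,r4:-6
c10: - | r0:Add2,r1:18,r2:Add1,r3:-18,r4:-6
c11: CDB Add1=36 | r0:Add2,r1:18,r2:36,r3:-18,r4:-6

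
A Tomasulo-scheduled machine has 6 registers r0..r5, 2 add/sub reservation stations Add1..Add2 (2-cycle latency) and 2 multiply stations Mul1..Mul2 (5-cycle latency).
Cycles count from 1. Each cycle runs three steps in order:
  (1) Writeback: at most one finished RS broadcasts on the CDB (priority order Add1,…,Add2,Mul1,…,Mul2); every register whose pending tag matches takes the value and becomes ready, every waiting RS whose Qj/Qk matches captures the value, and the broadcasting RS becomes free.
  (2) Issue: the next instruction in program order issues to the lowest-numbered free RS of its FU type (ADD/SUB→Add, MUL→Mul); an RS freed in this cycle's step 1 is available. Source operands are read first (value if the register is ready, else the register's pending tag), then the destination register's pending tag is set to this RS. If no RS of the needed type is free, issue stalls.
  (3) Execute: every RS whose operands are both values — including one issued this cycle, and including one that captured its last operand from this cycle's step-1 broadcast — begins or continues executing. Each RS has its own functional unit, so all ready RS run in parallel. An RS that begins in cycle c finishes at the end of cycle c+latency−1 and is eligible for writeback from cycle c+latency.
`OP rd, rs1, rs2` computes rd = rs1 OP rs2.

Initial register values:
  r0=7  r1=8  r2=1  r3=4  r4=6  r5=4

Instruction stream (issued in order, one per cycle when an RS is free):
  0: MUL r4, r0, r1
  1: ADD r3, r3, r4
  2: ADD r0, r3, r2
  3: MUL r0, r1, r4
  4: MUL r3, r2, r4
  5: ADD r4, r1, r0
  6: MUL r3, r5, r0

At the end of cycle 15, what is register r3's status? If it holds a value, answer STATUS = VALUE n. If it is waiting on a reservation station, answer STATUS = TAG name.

STATUS = TAG Mul1

cycle 1: issue MUL r4<-Mul1 // r0:7,r1:8,r2:1,r3:4,r4:Mul1,r5:4
cycle 2: issue ADD r3<-Add1 // r0:7,r1:8,r2:1,r3:Add1,r4:Mul1,r5:4
cycle 3: issue ADD r0<-Add2 // r0:Add2,r1:8,r2:1,r3:Add1,r4:Mul1,r5:4
cycle 4: issue MUL r0<-Mul2 // r0:Mul2,r1:8,r2:1,r3:Add1,r4:Mul1,r5:4
cycle 5: stall // r0:Mul2,r1:8,r2:1,r3:Add1,r4:Mul1,r5:4
cycle 6: CDB Mul1=56; issue MUL r3<-Mul1 // r0:Mul2,r1:8,r2:1,r3:Mul1,r4:56,r5:4
cycle 7: stall // r0:Mul2,r1:8,r2:1,r3:Mul1,r4:56,r5:4
cycle 8: CDB Add1=60; issue ADD r4<-Add1 // r0:Mul2,r1:8,r2:1,r3:Mul1,r4:Add1,r5:4
cycle 9: stall // r0:Mul2,r1:8,r2:1,r3:Mul1,r4:Add1,r5:4
cycle 10: CDB Add2=61; stall // r0:Mul2,r1:8,r2:1,r3:Mul1,r4:Add1,r5:4
cycle 11: CDB Mul1=56; issue MUL r3<-Mul1 // r0:Mul2,r1:8,r2:1,r3:Mul1,r4:Add1,r5:4
cycle 12: CDB Mul2=448 // r0:448,r1:8,r2:1,r3:Mul1,r4:Add1,r5:4
cycle 13: - // r0:448,r1:8,r2:1,r3:Mul1,r4:Add1,r5:4
cycle 14: CDB Add1=456 // r0:448,r1:8,r2:1,r3:Mul1,r4:456,r5:4
cycle 15: - // r0:448,r1:8,r2:1,r3:Mul1,r4:456,r5:4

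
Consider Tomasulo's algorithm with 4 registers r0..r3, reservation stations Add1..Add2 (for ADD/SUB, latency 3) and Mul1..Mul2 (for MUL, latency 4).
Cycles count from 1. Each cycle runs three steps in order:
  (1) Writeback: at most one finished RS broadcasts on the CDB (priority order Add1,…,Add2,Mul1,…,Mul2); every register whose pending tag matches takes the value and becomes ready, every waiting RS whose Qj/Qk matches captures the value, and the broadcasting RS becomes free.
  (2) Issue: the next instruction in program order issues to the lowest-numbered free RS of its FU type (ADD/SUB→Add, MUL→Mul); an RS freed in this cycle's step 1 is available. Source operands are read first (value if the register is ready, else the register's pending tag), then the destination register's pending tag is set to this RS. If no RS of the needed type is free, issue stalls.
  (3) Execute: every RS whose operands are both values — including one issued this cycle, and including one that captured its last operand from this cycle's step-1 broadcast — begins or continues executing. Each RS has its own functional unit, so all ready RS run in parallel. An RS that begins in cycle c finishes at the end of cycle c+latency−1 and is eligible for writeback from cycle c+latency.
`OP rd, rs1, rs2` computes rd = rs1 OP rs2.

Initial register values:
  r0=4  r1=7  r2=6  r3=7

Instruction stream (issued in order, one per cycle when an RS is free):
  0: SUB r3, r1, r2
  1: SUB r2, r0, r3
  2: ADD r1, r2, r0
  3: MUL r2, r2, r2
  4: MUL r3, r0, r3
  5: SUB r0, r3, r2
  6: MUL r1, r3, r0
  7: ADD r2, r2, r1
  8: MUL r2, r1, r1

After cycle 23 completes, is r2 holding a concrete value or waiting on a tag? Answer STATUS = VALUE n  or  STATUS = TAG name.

STATUS = VALUE 400

  c1: issue SUB r3<-Add1  regs: r0:4,r1:7,r2:6,r3:Add1
  c2: issue SUB r2<-Add2  regs: r0:4,r1:7,r2:Add2,r3:Add1
  c3: stall  regs: r0:4,r1:7,r2:Add2,r3:Add1
  c4: CDB Add1=1; issue ADD r1<-Add1  regs: r0:4,r1:Add1,r2:Add2,r3:1
  c5: issue MUL r2<-Mul1  regs: r0:4,r1:Add1,r2:Mul1,r3:1
  c6: issue MUL r3<-Mul2  regs: r0:4,r1:Add1,r2:Mul1,r3:Mul2
  c7: CDB Add2=3; issue SUB r0<-Add2  regs: r0:Add2,r1:Add1,r2:Mul1,r3:Mul2
  c8: stall  regs: r0:Add2,r1:Add1,r2:Mul1,r3:Mul2
  c9: stall  regs: r0:Add2,r1:Add1,r2:Mul1,r3:Mul2
  c10: CDB Add1=7; stall  regs: r0:Add2,r1:7,r2:Mul1,r3:Mul2
  c11: CDB Mul1=9; issue MUL r1<-Mul1  regs: r0:Add2,r1:Mul1,r2:9,r3:Mul2
  c12: CDB Mul2=4; issue ADD r2<-Add1  regs: r0:Add2,r1:Mul1,r2:Add1,r3:4
  c13: issue MUL r2<-Mul2  regs: r0:Add2,r1:Mul1,r2:Mul2,r3:4
  c14: -  regs: r0:Add2,r1:Mul1,r2:Mul2,r3:4
  c15: CDB Add2=-5  regs: r0:-5,r1:Mul1,r2:Mul2,r3:4
  c16: -  regs: r0:-5,r1:Mul1,r2:Mul2,r3:4
  c17: -  regs: r0:-5,r1:Mul1,r2:Mul2,r3:4
  c18: -  regs: r0:-5,r1:Mul1,r2:Mul2,r3:4
  c19: CDB Mul1=-20  regs: r0:-5,r1:-20,r2:Mul2,r3:4
  c20: -  regs: r0:-5,r1:-20,r2:Mul2,r3:4
  c21: -  regs: r0:-5,r1:-20,r2:Mul2,r3:4
  c22: CDB Add1=-11  regs: r0:-5,r1:-20,r2:Mul2,r3:4
  c23: CDB Mul2=400  regs: r0:-5,r1:-20,r2:400,r3:4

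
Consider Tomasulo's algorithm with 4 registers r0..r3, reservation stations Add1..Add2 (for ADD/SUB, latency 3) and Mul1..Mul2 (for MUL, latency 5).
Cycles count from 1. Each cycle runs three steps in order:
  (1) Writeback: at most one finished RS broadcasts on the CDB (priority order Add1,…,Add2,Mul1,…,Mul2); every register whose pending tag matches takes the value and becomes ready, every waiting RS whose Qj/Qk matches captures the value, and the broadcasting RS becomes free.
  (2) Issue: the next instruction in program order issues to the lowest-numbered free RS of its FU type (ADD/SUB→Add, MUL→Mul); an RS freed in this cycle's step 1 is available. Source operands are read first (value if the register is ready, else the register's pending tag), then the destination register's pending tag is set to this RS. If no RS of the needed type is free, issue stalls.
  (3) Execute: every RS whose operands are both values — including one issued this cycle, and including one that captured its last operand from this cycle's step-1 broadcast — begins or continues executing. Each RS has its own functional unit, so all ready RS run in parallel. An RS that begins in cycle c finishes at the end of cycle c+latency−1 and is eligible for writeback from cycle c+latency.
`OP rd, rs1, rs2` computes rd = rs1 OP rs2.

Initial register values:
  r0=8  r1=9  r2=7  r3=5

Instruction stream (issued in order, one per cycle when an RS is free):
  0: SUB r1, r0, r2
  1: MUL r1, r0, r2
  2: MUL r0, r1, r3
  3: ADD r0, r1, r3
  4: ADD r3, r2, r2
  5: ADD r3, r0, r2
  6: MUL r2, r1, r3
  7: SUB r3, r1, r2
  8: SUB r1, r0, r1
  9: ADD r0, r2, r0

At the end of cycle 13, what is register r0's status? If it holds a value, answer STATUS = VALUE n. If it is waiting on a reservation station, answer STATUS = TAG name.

c1: issue SUB r1<-Add1 | r0:8,r1:Add1,r2:7,r3:5
c2: issue MUL r1<-Mul1 | r0:8,r1:Mul1,r2:7,r3:5
c3: issue MUL r0<-Mul2 | r0:Mul2,r1:Mul1,r2:7,r3:5
c4: CDB Add1=1; issue ADD r0<-Add1 | r0:Add1,r1:Mul1,r2:7,r3:5
c5: issue ADD r3<-Add2 | r0:Add1,r1:Mul1,r2:7,r3:Add2
c6: stall | r0:Add1,r1:Mul1,r2:7,r3:Add2
c7: CDB Mul1=56; stall | r0:Add1,r1:56,r2:7,r3:Add2
c8: CDB Add2=14; issue ADD r3<-Add2 | r0:Add1,r1:56,r2:7,r3:Add2
c9: issue MUL r2<-Mul1 | r0:Add1,r1:56,r2:Mul1,r3:Add2
c10: CDB Add1=61; issue SUB r3<-Add1 | r0:61,r1:56,r2:Mul1,r3:Add1
c11: stall | r0:61,r1:56,r2:Mul1,r3:Add1
c12: CDB Mul2=280; stall | r0:61,r1:56,r2:Mul1,r3:Add1
c13: CDB Add2=68; issue SUB r1<-Add2 | r0:61,r1:Add2,r2:Mul1,r3:Add1

STATUS = VALUE 61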